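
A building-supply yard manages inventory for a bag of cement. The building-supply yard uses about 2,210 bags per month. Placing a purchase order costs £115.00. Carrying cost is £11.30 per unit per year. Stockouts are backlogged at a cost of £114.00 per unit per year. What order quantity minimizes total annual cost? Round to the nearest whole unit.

Q* ≈ 770 bags

Annual demand D = 2,210 × 12 = 26,520.
With planned backorders, Q* = √(2DS/H) · √((H+B)/B).
√(2DS/H) = √(2 × 26,520 × 115 / 11.3) = 734.702.
√((H+B)/B) = √((11.3+114)/114) = 1.0484.
Q* ≈ 770.255.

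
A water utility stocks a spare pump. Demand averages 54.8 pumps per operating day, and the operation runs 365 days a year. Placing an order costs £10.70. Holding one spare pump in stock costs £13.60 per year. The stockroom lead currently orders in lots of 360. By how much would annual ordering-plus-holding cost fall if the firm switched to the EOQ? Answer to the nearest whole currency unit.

Extra cost ≈ £630 per year

Annual demand D = 54.8 × 365 = 20,002.
EOQ = √(2DS/H) = √(2 × 20,002 × 10.7 / 13.6) ≈ 177.41.
Cost at Q* = (D/Q*)S + (Q*/2)H = √(2DSH) ≈ £2,412.75.
Cost at Q = 360: (20,002/360)×10.7 + (360/2)×13.6 = £594.50 + £2,448.00 = £3,042.50.
Excess = £3,042.50 − £2,412.75 = £629.75.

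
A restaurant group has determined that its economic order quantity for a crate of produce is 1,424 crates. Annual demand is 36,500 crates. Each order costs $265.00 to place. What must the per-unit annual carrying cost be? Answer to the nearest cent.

Squaring Q* = √(2DS/H) gives Q*² = 2DS/H.
From Q* = √(2DS/H): H = 2DS / Q*² = 2 × 36,500 × 265 / 1,424² = 9.5400.

H ≈ $9.54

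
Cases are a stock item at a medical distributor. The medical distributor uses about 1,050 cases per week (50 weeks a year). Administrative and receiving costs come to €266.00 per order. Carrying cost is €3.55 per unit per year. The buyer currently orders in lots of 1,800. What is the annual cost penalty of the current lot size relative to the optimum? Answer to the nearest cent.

Annual demand D = 1,050 × 50 = 52,500.
EOQ = √(2DS/H) = √(2 × 52,500 × 266 / 3.55) ≈ 2804.93.
Cost at Q* = (D/Q*)S + (Q*/2)H = √(2DSH) ≈ €9,957.48.
Cost at Q = 1,800: (52,500/1,800)×266 + (1,800/2)×3.55 = €7,758.33 + €3,195.00 = €10,953.33.
Excess = €10,953.33 − €9,957.48 = €995.85.

Extra cost ≈ €995.85 per year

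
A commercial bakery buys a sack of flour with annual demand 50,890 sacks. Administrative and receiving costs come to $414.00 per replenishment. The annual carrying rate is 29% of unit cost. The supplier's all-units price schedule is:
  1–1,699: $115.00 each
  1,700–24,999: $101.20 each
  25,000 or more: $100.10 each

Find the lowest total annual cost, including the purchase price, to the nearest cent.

Holding cost per unit per year at price C is H = 0.29·C.
Candidates are each tier's EOQ (if it falls in that tier) and each price-break quantity.
EOQ at $115.00 = 1124.0 (feasible in tier 1): TC = 50,890×$115.00 + (50,890/1124.0)×414 + (1124.0/2)×0.29×$115.00 = $5,889,836.88.
EOQ at $101.20 = 1198.2 < 1700, so use break Q=1700: TC = 50,890×$101.20 + (50,890/1700.0)×414 + (1700.0/2)×0.29×$101.20 = $5,187,407.01.
EOQ at $100.10 = 1204.8 < 25000, so use break Q=25000: TC = 50,890×$100.10 + (50,890/25000.0)×414 + (25000.0/2)×0.29×$100.10 = $5,457,794.24.
Lowest total cost among the candidates is at Q = 1700.0.

TC* ≈ $5,187,407.01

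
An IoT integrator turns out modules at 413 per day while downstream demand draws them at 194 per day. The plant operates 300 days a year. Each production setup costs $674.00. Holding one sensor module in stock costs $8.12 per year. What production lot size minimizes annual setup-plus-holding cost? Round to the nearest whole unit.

Q* ≈ 4,269 modules

Annual demand D = 194 × 300 = 58,200.
Production build-up factor (1 − d/p) = 1 − 194/413 = 0.5303.
Q* = √(2DS / (H(1 − d/p))) = √(2 × 58,200 × 674 / (8.12 × 0.5303)).
= √(78,453,600 / 4.3058) ≈ 4268.560.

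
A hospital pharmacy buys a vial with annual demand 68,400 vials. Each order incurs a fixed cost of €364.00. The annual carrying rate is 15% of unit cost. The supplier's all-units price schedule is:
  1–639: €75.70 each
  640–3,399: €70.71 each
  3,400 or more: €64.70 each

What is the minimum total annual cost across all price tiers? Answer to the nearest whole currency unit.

Holding cost per unit per year at price C is H = 0.15·C.
Candidates are each tier's EOQ (if it falls in that tier) and each price-break quantity.
Tier 1 (€75.70): EOQ = 2094.1 exceeds tier's upper bound 639, so this tier is dominated.
EOQ at €70.71 = 2166.7 (feasible in tier 2): TC = 68,400×€70.71 + (68,400/2166.7)×364 + (2166.7/2)×0.15×€70.71 = €4,859,545.57.
EOQ at €64.70 = 2265.1 < 3400, so use break Q=3400: TC = 68,400×€64.70 + (68,400/3400.0)×364 + (3400.0/2)×0.15×€64.70 = €4,449,301.32.
Lowest total cost among the candidates is at Q = 3400.0.

TC* ≈ €4,449,301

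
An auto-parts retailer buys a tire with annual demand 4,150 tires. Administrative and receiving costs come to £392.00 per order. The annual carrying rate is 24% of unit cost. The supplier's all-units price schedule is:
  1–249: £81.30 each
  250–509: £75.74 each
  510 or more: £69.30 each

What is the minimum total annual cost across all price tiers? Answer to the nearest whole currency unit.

TC* ≈ £295,026

Holding cost per unit per year at price C is H = 0.24·C.
Candidates are each tier's EOQ (if it falls in that tier) and each price-break quantity.
Tier 1 (£81.30): EOQ = 408.3 exceeds tier's upper bound 249, so this tier is dominated.
EOQ at £75.74 = 423.1 (feasible in tier 2): TC = 4,150×£75.74 + (4,150/423.1)×392 + (423.1/2)×0.24×£75.74 = £322,011.43.
EOQ at £69.30 = 442.3 < 510, so use break Q=510: TC = 4,150×£69.30 + (4,150/510.0)×392 + (510.0/2)×0.24×£69.30 = £295,025.96.
Lowest total cost among the candidates is at Q = 510.0.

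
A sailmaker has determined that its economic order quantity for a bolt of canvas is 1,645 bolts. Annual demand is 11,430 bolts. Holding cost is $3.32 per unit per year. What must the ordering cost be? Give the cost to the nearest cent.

S ≈ $393.00

The basic EOQ model gives Q* = √(2DS/H); rearrange for the unknown.
From Q* = √(2DS/H): S = Q*²H / (2D) = 1,645² × 3.32 / (2 × 11,430) = 393.0010.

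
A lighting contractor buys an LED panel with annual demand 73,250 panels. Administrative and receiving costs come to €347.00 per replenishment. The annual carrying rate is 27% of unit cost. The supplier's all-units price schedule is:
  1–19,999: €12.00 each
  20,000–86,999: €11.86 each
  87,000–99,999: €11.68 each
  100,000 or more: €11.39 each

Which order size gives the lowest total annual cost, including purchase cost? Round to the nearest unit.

Holding cost per unit per year at price C is H = 0.27·C.
Evaluate total cost at each tier's feasible EOQ or, if the EOQ is below the tier, at the tier's minimum quantity.
EOQ at €12.00 = 3961.1 (feasible in tier 1): TC = 73,250×€12.00 + (73,250/3961.1)×347 + (3961.1/2)×0.27×€12.00 = €891,833.82.
EOQ at €11.86 = 3984.4 < 20000, so use break Q=20000: TC = 73,250×€11.86 + (73,250/20000.0)×347 + (20000.0/2)×0.27×€11.86 = €902,037.89.
EOQ at €11.68 = 4015.0 < 87000, so use break Q=87000: TC = 73,250×€11.68 + (73,250/87000.0)×347 + (87000.0/2)×0.27×€11.68 = €993,033.76.
EOQ at €11.39 = 4065.7 < 100000, so use break Q=100000: TC = 73,250×€11.39 + (73,250/100000.0)×347 + (100000.0/2)×0.27×€11.39 = €988,336.68.
Lowest total cost is €891,833.82 at Q = 3961.1.

Q* ≈ 3,961 panels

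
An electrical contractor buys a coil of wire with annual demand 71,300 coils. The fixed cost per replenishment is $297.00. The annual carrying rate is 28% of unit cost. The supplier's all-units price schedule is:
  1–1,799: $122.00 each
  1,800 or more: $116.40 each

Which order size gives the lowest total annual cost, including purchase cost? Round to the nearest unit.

Q* ≈ 1,800 coils

Holding cost per unit per year at price C is H = 0.28·C.
Evaluate total cost at each tier's feasible EOQ or, if the EOQ is below the tier, at the tier's minimum quantity.
EOQ at $122.00 = 1113.5 (feasible in tier 1): TC = 71,300×$122.00 + (71,300/1113.5)×297 + (1113.5/2)×0.28×$122.00 = $8,736,636.18.
EOQ at $116.40 = 1139.9 < 1800, so use break Q=1800: TC = 71,300×$116.40 + (71,300/1800.0)×297 + (1800.0/2)×0.28×$116.40 = $8,340,417.30.
Lowest total cost is $8,340,417.30 at Q = 1800.0.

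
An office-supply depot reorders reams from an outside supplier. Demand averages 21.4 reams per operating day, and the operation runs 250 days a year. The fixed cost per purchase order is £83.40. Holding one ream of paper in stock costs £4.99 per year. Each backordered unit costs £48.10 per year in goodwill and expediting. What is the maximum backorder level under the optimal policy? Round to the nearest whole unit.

S* ≈ 42 reams

Annual demand D = 21.4 × 250 = 5,350.
With planned backorders, Q* = √(2DS/H) · √((H+B)/B).
√(2DS/H) = √(2 × 5,350 × 83.4 / 4.99) = 422.887.
√((H+B)/B) = √((4.99+48.1)/48.1) = 1.0506.
Q* ≈ 444.282.
S* = Q* · H/(H+B) = 444.282 × 4.99/53.09 ≈ 41.759.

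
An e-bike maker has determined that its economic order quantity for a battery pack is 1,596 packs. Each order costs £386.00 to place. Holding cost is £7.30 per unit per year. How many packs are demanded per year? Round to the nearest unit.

Squaring Q* = √(2DS/H) gives Q*² = 2DS/H.
From Q* = √(2DS/H): D = Q*²H / (2S) = 1,596² × 7.3 / (2 × 386) = 24086.369.

D ≈ 24,086 packs per year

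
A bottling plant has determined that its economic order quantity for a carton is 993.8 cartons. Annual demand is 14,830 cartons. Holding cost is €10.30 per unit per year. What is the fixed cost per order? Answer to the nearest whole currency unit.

Invert the EOQ relation Q*² = 2DS/H.
From Q* = √(2DS/H): S = Q*²H / (2D) = 993.8² × 10.3 / (2 × 14,830) = 342.9763.

S ≈ €343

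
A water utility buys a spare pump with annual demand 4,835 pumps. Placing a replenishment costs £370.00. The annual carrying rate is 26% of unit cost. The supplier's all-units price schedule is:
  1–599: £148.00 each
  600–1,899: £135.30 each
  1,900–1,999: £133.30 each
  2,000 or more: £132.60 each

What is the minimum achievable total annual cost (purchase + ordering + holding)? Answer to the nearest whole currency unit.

Holding cost per unit per year at price C is H = 0.26·C.
For each price level, check whether its EOQ is feasible; otherwise the best quantity at that price is the breakpoint.
EOQ at £148.00 = 304.9 (feasible in tier 1): TC = 4,835×£148.00 + (4,835/304.9)×370 + (304.9/2)×0.26×£148.00 = £727,313.61.
EOQ at £135.30 = 318.9 < 600, so use break Q=600: TC = 4,835×£135.30 + (4,835/600.0)×370 + (600.0/2)×0.26×£135.30 = £667,710.48.
EOQ at £133.30 = 321.3 < 1900, so use break Q=1900: TC = 4,835×£133.30 + (4,835/1900.0)×370 + (1900.0/2)×0.26×£133.30 = £678,372.15.
EOQ at £132.60 = 322.1 < 2000, so use break Q=2000: TC = 4,835×£132.60 + (4,835/2000.0)×370 + (2000.0/2)×0.26×£132.60 = £676,491.47.
Lowest total cost among the candidates is at Q = 600.0.

TC* ≈ £667,710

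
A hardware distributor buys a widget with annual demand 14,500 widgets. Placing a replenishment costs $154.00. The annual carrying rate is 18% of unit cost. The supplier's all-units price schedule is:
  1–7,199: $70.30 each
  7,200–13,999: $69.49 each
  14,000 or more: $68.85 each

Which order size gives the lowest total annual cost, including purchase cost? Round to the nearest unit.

Q* ≈ 594 widgets

Holding cost per unit per year at price C is H = 0.18·C.
For each price level, check whether its EOQ is feasible; otherwise the best quantity at that price is the breakpoint.
EOQ at $70.30 = 594.1 (feasible in tier 1): TC = 14,500×$70.30 + (14,500/594.1)×154 + (594.1/2)×0.18×$70.30 = $1,026,867.50.
EOQ at $69.49 = 597.5 < 7200, so use break Q=7200: TC = 14,500×$69.49 + (14,500/7200.0)×154 + (7200.0/2)×0.18×$69.49 = $1,052,944.66.
EOQ at $68.85 = 600.3 < 14000, so use break Q=14000: TC = 14,500×$68.85 + (14,500/14000.0)×154 + (14000.0/2)×0.18×$68.85 = $1,085,235.50.
Lowest total cost is $1,026,867.50 at Q = 594.1.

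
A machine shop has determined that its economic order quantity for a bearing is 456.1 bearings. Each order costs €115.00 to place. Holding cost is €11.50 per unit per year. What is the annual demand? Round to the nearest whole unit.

The basic EOQ model gives Q* = √(2DS/H); rearrange for the unknown.
From Q* = √(2DS/H): D = Q*²H / (2S) = 456.1² × 11.5 / (2 × 115) = 10401.361.

D ≈ 10,401 bearings per year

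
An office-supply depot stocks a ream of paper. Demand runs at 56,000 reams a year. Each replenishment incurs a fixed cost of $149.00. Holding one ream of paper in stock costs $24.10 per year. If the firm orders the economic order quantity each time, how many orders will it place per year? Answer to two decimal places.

Q* = √(2DS/H) = √(2 × 56,000 × 149 / 24.1) ≈ 832.13.
Orders per year = D / Q* = 56,000 / 832.13 ≈ 67.297.

N ≈ 67.30 orders per year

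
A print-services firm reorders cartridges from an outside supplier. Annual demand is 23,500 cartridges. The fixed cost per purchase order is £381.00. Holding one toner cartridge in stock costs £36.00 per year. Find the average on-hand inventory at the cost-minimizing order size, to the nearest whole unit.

EOQ = √(2DS/H) = √(2 × 23,500 × 381 / 36) ≈ 705.28.
Average inventory = Q*/2 ≈ 705.28 / 2 = 352.639.

Average inventory ≈ 353 cartridges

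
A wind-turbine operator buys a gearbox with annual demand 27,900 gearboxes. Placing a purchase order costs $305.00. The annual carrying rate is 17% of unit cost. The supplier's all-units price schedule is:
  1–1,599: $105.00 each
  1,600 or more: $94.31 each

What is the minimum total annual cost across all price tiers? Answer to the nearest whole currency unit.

Holding cost per unit per year at price C is H = 0.17·C.
Candidates are each tier's EOQ (if it falls in that tier) and each price-break quantity.
EOQ at $105.00 = 976.4 (feasible in tier 1): TC = 27,900×$105.00 + (27,900/976.4)×305 + (976.4/2)×0.17×$105.00 = $2,946,929.55.
EOQ at $94.31 = 1030.3 < 1600, so use break Q=1600: TC = 27,900×$94.31 + (27,900/1600.0)×305 + (1600.0/2)×0.17×$94.31 = $2,649,393.60.
Lowest total cost among the candidates is at Q = 1600.0.

TC* ≈ $2,649,394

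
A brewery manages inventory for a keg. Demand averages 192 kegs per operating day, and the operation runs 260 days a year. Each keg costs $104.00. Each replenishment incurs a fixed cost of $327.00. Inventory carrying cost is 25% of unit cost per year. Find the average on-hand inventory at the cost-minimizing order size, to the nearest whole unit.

Average inventory ≈ 560 kegs

Annual demand D = 192 × 260 = 49,920.
Holding cost H = 0.25 × $104.00 = $26.0000 per unit per year.
Q* = √(2DS/H) = √(2 × 49,920 × 327 / 26) ≈ 1120.57.
Average inventory = Q*/2 ≈ 1120.57 / 2 = 560.286.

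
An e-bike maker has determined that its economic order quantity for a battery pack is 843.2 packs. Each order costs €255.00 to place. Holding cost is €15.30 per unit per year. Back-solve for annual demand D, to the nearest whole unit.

D ≈ 21,330 packs per year

Squaring Q* = √(2DS/H) gives Q*² = 2DS/H.
From Q* = √(2DS/H): D = Q*²H / (2S) = 843.2² × 15.3 / (2 × 255) = 21329.587.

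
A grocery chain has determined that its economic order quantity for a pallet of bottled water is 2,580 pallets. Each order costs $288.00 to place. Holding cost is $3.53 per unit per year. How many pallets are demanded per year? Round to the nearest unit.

Invert the EOQ relation Q*² = 2DS/H.
From Q* = √(2DS/H): D = Q*²H / (2S) = 2,580² × 3.53 / (2 × 288) = 40793.562.

D ≈ 40,794 pallets per year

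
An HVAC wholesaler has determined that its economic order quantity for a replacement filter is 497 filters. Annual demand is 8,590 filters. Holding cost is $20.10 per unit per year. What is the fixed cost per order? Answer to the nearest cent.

Squaring Q* = √(2DS/H) gives Q*² = 2DS/H.
From Q* = √(2DS/H): S = Q*²H / (2D) = 497² × 20.1 / (2 × 8,590) = 288.9919.

S ≈ $288.99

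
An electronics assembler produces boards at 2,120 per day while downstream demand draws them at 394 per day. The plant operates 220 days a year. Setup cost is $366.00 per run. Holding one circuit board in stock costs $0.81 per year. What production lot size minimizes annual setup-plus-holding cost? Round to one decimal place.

Q* ≈ 9,808.9 boards

Annual demand D = 394 × 220 = 86,680.
Production build-up factor (1 − d/p) = 1 − 394/2,120 = 0.8142.
Q* = √(2DS / (H(1 − d/p))) = √(2 × 86,680 × 366 / (0.81 × 0.8142)).
= √(63,449,760 / 0.6595) ≈ 9808.893.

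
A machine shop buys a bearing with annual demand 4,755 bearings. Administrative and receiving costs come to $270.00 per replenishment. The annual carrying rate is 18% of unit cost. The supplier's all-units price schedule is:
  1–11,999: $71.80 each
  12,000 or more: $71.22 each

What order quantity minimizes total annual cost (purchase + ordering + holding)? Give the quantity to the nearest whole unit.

Q* ≈ 446 bearings

Holding cost per unit per year at price C is H = 0.18·C.
For each price level, check whether its EOQ is feasible; otherwise the best quantity at that price is the breakpoint.
EOQ at $71.80 = 445.7 (feasible in tier 1): TC = 4,755×$71.80 + (4,755/445.7)×270 + (445.7/2)×0.18×$71.80 = $347,169.64.
EOQ at $71.22 = 447.5 < 12000, so use break Q=12000: TC = 4,755×$71.22 + (4,755/12000.0)×270 + (12000.0/2)×0.18×$71.22 = $415,675.69.
Lowest total cost is $347,169.64 at Q = 445.7.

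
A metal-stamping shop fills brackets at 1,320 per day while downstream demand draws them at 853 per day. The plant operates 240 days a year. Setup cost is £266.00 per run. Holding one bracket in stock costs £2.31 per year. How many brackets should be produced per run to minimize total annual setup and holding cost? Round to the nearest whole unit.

Annual demand D = 853 × 240 = 204,720.
Production build-up factor (1 − d/p) = 1 − 853/1,320 = 0.3538.
Q* = √(2DS / (H(1 − d/p))) = √(2 × 204,720 × 266 / (2.31 × 0.3538)).
= √(108,911,040 / 0.8172) ≈ 11544.058.

Q* ≈ 11,544 brackets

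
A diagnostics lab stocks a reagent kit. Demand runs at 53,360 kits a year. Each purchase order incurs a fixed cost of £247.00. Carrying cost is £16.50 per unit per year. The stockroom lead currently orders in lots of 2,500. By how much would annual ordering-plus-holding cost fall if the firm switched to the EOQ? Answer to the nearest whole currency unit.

EOQ = √(2DS/H) = √(2 × 53,360 × 247 / 16.5) ≈ 1263.95.
Cost at Q* = (D/Q*)S + (Q*/2)H = √(2DSH) ≈ £20,855.15.
Cost at Q = 2,500: (53,360/2,500)×247 + (2,500/2)×16.5 = £5,271.97 + £20,625.00 = £25,896.97.
Excess = £25,896.97 − £20,855.15 = £5,041.82.

Extra cost ≈ £5,042 per year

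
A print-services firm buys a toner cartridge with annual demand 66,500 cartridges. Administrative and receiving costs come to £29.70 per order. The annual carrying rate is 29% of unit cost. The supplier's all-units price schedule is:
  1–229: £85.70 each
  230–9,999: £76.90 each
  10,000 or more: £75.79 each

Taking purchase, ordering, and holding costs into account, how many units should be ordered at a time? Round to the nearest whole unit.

Holding cost per unit per year at price C is H = 0.29·C.
Evaluate total cost at each tier's feasible EOQ or, if the EOQ is below the tier, at the tier's minimum quantity.
Tier 1 (£85.70): EOQ = 398.7 exceeds tier's upper bound 229, so this tier is dominated.
EOQ at £76.90 = 420.9 (feasible in tier 2): TC = 66,500×£76.90 + (66,500/420.9)×29.7 + (420.9/2)×0.29×£76.90 = £5,123,235.69.
EOQ at £75.79 = 423.9 < 10000, so use break Q=10000: TC = 66,500×£75.79 + (66,500/10000.0)×29.7 + (10000.0/2)×0.29×£75.79 = £5,150,128.00.
Lowest total cost is £5,123,235.69 at Q = 420.9.

Q* ≈ 421 cartridges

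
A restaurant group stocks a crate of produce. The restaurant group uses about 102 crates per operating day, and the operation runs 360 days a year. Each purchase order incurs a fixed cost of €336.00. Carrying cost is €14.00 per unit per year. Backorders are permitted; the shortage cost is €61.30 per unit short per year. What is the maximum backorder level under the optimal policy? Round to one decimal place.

S* ≈ 273.6 crates

Annual demand D = 102 × 360 = 36,720.
With planned backorders, Q* = √(2DS/H) · √((H+B)/B).
√(2DS/H) = √(2 × 36,720 × 336 / 14) = 1327.614.
√((H+B)/B) = √((14+61.3)/61.3) = 1.1083.
Q* ≈ 1471.429.
S* = Q* · H/(H+B) = 1471.429 × 14/75.3 ≈ 273.572.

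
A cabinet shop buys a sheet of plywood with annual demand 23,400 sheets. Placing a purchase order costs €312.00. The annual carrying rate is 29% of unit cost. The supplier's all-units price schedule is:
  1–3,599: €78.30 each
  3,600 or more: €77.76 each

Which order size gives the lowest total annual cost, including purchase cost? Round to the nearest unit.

Q* ≈ 802 sheets

Holding cost per unit per year at price C is H = 0.29·C.
For each price level, check whether its EOQ is feasible; otherwise the best quantity at that price is the breakpoint.
EOQ at €78.30 = 801.9 (feasible in tier 1): TC = 23,400×€78.30 + (23,400/801.9)×312 + (801.9/2)×0.29×€78.30 = €1,850,428.75.
EOQ at €77.76 = 804.7 < 3600, so use break Q=3600: TC = 23,400×€77.76 + (23,400/3600.0)×312 + (3600.0/2)×0.29×€77.76 = €1,862,202.72.
Lowest total cost is €1,850,428.75 at Q = 801.9.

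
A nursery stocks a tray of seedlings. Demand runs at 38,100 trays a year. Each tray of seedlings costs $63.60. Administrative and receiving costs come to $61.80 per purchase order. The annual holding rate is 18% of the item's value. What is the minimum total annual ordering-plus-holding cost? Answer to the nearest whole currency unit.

Holding cost H = 0.18 × $63.60 = $11.4480 per unit per year.
The optimal lot size = √(2DS/H) = √(2 × 38,100 × 61.8 / 11.448) ≈ 641.37.
At the optimum the two cost components are equal, so total cost = 2·(Q*/2)H = Q*·H.
Minimum total = √(2DSH) = √(2 × 38,100 × 61.8 × 11.448) ≈ 7342.375.

TC* ≈ $7,342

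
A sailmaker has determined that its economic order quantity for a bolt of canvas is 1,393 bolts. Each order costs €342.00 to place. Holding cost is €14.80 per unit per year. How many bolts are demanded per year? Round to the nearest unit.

D ≈ 41,986 bolts per year

The basic EOQ model gives Q* = √(2DS/H); rearrange for the unknown.
From Q* = √(2DS/H): D = Q*²H / (2S) = 1,393² × 14.8 / (2 × 342) = 41986.323.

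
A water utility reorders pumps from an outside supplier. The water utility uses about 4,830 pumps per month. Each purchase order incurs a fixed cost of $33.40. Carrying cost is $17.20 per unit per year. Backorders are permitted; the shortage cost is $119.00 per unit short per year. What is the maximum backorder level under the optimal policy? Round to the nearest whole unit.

Annual demand D = 4,830 × 12 = 57,960.
With planned backorders, Q* = √(2DS/H) · √((H+B)/B).
√(2DS/H) = √(2 × 57,960 × 33.4 / 17.2) = 474.448.
√((H+B)/B) = √((17.2+119)/119) = 1.0698.
Q* ≈ 507.579.
S* = Q* · H/(H+B) = 507.579 × 17.2/136.2 ≈ 64.099.

S* ≈ 64 pumps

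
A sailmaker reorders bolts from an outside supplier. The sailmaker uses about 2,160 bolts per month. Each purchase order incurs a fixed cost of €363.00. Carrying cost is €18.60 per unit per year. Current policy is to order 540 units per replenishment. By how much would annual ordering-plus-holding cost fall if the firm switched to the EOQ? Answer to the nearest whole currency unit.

Annual demand D = 2,160 × 12 = 25,920.
EOQ = √(2DS/H) = √(2 × 25,920 × 363 / 18.6) ≈ 1005.84.
Cost at Q* = (D/Q*)S + (Q*/2)H = √(2DSH) ≈ €18,708.64.
Cost at Q = 540: (25,920/540)×363 + (540/2)×18.6 = €17,424.00 + €5,022.00 = €22,446.00.
Excess = €22,446.00 − €18,708.64 = €3,737.36.

Extra cost ≈ €3,737 per year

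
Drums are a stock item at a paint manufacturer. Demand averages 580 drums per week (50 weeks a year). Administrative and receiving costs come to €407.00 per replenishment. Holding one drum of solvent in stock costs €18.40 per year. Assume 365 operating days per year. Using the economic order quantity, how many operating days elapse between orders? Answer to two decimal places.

T ≈ 14.26 days

Annual demand D = 580 × 50 = 29,000.
Q* = √(2DS/H) = √(2 × 29,000 × 407 / 18.4) ≈ 1132.67.
Cycle time = Q*/D × 365 = 1132.67 / 29,000 × 365 ≈ 14.256 days.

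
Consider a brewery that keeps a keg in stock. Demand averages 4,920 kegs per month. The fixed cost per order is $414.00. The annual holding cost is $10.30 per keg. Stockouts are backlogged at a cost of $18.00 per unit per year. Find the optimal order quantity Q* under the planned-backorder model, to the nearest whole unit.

Q* ≈ 2,732 kegs

Annual demand D = 4,920 × 12 = 59,040.
With planned backorders, Q* = √(2DS/H) · √((H+B)/B).
√(2DS/H) = √(2 × 59,040 × 414 / 10.3) = 2178.561.
√((H+B)/B) = √((10.3+18)/18) = 1.2539.
Q* ≈ 2731.660.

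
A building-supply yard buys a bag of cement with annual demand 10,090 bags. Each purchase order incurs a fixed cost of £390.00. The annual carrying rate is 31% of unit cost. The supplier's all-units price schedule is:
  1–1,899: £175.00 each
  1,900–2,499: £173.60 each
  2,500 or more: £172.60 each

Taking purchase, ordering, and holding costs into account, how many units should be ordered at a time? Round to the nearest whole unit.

Q* ≈ 381 bags

Holding cost per unit per year at price C is H = 0.31·C.
Candidates are each tier's EOQ (if it falls in that tier) and each price-break quantity.
EOQ at £175.00 = 380.9 (feasible in tier 1): TC = 10,090×£175.00 + (10,090/380.9)×390 + (380.9/2)×0.31×£175.00 = £1,786,412.97.
EOQ at £173.60 = 382.4 < 1900, so use break Q=1900: TC = 10,090×£173.60 + (10,090/1900.0)×390 + (1900.0/2)×0.31×£173.60 = £1,804,820.31.
EOQ at £172.60 = 383.5 < 2500, so use break Q=2500: TC = 10,090×£172.60 + (10,090/2500.0)×390 + (2500.0/2)×0.31×£172.60 = £1,809,990.54.
Lowest total cost is £1,786,412.97 at Q = 380.9.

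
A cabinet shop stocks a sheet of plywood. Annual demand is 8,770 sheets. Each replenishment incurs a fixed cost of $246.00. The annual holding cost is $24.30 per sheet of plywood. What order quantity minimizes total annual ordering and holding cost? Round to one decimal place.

Q* ≈ 421.4 sheets

EOQ = √(2DS / H) = √(2 × 8,770 × 246 / 24.3).
= √(4,314,840 / 24.3) = √177,565.4321 ≈ 421.385.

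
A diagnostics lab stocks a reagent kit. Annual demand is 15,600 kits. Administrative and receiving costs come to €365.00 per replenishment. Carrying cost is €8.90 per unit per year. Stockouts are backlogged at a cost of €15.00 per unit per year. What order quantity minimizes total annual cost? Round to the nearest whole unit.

With planned backorders, Q* = √(2DS/H) · √((H+B)/B).
√(2DS/H) = √(2 × 15,600 × 365 / 8.9) = 1131.172.
√((H+B)/B) = √((8.9+15)/15) = 1.2623.
Q* ≈ 1427.848.

Q* ≈ 1,428 kits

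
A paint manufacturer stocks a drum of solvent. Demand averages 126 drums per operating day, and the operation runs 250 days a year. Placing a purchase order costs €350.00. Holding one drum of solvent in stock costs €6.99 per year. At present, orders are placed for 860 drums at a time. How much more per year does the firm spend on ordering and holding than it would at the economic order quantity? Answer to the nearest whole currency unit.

Annual demand D = 126 × 250 = 31,500.
EOQ = √(2DS/H) = √(2 × 31,500 × 350 / 6.99) ≈ 1776.09.
Cost at Q* = (D/Q*)S + (Q*/2)H = √(2DSH) ≈ €12,414.89.
Cost at Q = 860: (31,500/860)×350 + (860/2)×6.99 = €12,819.77 + €3,005.70 = €15,825.47.
Excess = €15,825.47 − €12,414.89 = €3,410.58.

Extra cost ≈ €3,411 per year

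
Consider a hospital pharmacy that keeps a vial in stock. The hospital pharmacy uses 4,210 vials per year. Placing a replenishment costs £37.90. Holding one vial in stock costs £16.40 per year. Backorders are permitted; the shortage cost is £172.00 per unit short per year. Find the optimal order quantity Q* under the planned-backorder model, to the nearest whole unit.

Q* ≈ 146 vials

With planned backorders, Q* = √(2DS/H) · √((H+B)/B).
√(2DS/H) = √(2 × 4,210 × 37.9 / 16.4) = 139.493.
√((H+B)/B) = √((16.4+172)/172) = 1.0466.
Q* ≈ 145.992.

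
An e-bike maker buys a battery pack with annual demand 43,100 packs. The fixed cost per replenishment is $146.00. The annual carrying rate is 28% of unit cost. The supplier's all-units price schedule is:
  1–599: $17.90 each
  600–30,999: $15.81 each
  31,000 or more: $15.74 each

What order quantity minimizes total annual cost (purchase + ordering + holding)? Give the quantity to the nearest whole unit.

Holding cost per unit per year at price C is H = 0.28·C.
Candidates are each tier's EOQ (if it falls in that tier) and each price-break quantity.
Tier 1 ($17.90): EOQ = 1584.6 exceeds tier's upper bound 599, so this tier is dominated.
EOQ at $15.81 = 1686.1 (feasible in tier 2): TC = 43,100×$15.81 + (43,100/1686.1)×146 + (1686.1/2)×0.28×$15.81 = $688,875.06.
EOQ at $15.74 = 1689.9 < 31000, so use break Q=31000: TC = 43,100×$15.74 + (43,100/31000.0)×146 + (31000.0/2)×0.28×$15.74 = $746,908.59.
Lowest total cost is $688,875.06 at Q = 1686.1.

Q* ≈ 1,686 packs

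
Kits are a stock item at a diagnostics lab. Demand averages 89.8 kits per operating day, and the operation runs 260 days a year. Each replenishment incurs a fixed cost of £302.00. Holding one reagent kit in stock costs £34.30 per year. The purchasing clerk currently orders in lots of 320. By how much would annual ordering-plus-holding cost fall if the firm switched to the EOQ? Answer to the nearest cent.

Extra cost ≈ £5,529.38 per year

Annual demand D = 89.8 × 260 = 23,348.
EOQ = √(2DS/H) = √(2 × 23,348 × 302 / 34.3) ≈ 641.20.
Cost at Q* = (D/Q*)S + (Q*/2)H = √(2DSH) ≈ £21,993.30.
Cost at Q = 320: (23,348/320)×302 + (320/2)×34.3 = £22,034.68 + £5,488.00 = £27,522.68.
Excess = £27,522.68 − £21,993.30 = £5,529.38.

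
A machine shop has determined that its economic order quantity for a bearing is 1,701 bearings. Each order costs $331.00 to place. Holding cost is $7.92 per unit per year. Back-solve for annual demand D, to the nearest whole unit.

Squaring Q* = √(2DS/H) gives Q*² = 2DS/H.
From Q* = √(2DS/H): D = Q*²H / (2S) = 1,701² × 7.92 / (2 × 331) = 34615.915.

D ≈ 34,616 bearings per year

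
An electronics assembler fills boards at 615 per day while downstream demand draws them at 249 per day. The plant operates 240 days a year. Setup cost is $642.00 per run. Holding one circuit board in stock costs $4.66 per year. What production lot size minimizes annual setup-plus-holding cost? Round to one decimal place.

Annual demand D = 249 × 240 = 59,760.
Production build-up factor (1 − d/p) = 1 − 249/615 = 0.5951.
Q* = √(2DS / (H(1 − d/p))) = √(2 × 59,760 × 642 / (4.66 × 0.5951)).
= √(76,731,840 / 2.7733) ≈ 5260.074.

Q* ≈ 5,260.1 boards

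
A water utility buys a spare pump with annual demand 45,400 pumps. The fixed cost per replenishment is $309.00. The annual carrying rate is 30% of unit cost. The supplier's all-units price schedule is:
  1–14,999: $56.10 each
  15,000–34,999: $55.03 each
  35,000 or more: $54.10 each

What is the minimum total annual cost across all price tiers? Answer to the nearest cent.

TC* ≈ $2,568,670.22

Holding cost per unit per year at price C is H = 0.30·C.
For each price level, check whether its EOQ is feasible; otherwise the best quantity at that price is the breakpoint.
EOQ at $56.10 = 1291.2 (feasible in tier 1): TC = 45,400×$56.10 + (45,400/1291.2)×309 + (1291.2/2)×0.30×$56.10 = $2,568,670.22.
EOQ at $55.03 = 1303.7 < 15000, so use break Q=15000: TC = 45,400×$55.03 + (45,400/15000.0)×309 + (15000.0/2)×0.30×$55.03 = $2,623,114.74.
EOQ at $54.10 = 1314.8 < 35000, so use break Q=35000: TC = 45,400×$54.10 + (45,400/35000.0)×309 + (35000.0/2)×0.30×$54.10 = $2,740,565.82.
Lowest total cost among the candidates is at Q = 1291.2.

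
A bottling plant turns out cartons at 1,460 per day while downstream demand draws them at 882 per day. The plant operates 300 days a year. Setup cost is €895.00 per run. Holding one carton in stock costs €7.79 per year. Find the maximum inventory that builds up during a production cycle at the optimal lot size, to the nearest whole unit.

Annual demand D = 882 × 300 = 264,600.
Production build-up factor (1 − d/p) = 1 − 882/1,460 = 0.3959.
Q* = √(2DS / (H(1 − d/p))) = √(2 × 264,600 × 895 / (7.79 × 0.3959)).
= √(473,634,000 / 3.084) ≈ 12392.679.
Maximum inventory = Q*(1 − d/p) = 12392.679 × 0.3959 ≈ 4906.143.

I_max ≈ 4,906 cartons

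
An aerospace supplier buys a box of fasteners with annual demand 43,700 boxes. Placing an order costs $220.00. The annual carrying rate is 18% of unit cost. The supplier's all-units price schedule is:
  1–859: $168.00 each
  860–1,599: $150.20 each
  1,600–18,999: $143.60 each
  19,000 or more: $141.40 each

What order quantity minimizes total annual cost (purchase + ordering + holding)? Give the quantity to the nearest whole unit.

Holding cost per unit per year at price C is H = 0.18·C.
For each price level, check whether its EOQ is feasible; otherwise the best quantity at that price is the breakpoint.
EOQ at $168.00 = 797.4 (feasible in tier 1): TC = 43,700×$168.00 + (43,700/797.4)×220 + (797.4/2)×0.18×$168.00 = $7,365,713.37.
EOQ at $150.20 = 843.3 < 860, so use break Q=860: TC = 43,700×$150.20 + (43,700/860.0)×220 + (860.0/2)×0.18×$150.20 = $6,586,544.55.
EOQ at $143.60 = 862.5 < 1600, so use break Q=1600: TC = 43,700×$143.60 + (43,700/1600.0)×220 + (1600.0/2)×0.18×$143.60 = $6,302,007.15.
EOQ at $141.40 = 869.2 < 19000, so use break Q=19000: TC = 43,700×$141.40 + (43,700/19000.0)×220 + (19000.0/2)×0.18×$141.40 = $6,421,480.00.
Lowest total cost is $6,302,007.15 at Q = 1600.0.

Q* ≈ 1,600 boxes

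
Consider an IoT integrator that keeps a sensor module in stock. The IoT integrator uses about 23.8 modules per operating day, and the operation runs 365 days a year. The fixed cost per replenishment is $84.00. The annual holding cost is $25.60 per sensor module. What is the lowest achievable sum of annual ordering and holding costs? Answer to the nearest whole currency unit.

Annual demand D = 23.8 × 365 = 8,687.
The optimal lot size = √(2DS/H) = √(2 × 8,687 × 84 / 25.6) ≈ 238.76.
At Q*, ordering cost (D/Q*)S equals holding cost (Q*/2)H, each = √(DSH/2).
Minimum total = √(2DSH) = √(2 × 8,687 × 84 × 25.6) ≈ 6112.369.

TC* ≈ $6,112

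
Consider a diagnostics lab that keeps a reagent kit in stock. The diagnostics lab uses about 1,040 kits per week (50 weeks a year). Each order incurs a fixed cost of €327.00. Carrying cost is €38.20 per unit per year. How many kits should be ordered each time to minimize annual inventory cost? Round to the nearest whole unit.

Annual demand D = 1,040 × 50 = 52,000.
EOQ = √(2DS / H) = √(2 × 52,000 × 327 / 38.2).
= √(34,008,000 / 38.2) = √890,261.7801 ≈ 943.537.

Q* ≈ 944 kits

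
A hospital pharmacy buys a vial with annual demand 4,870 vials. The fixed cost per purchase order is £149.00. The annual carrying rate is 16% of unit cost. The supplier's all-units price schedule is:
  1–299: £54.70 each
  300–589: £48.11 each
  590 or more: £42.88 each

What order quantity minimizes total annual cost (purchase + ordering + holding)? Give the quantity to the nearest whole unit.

Q* ≈ 590 vials

Holding cost per unit per year at price C is H = 0.16·C.
For each price level, check whether its EOQ is feasible; otherwise the best quantity at that price is the breakpoint.
Tier 1 (£54.70): EOQ = 407.2 exceeds tier's upper bound 299, so this tier is dominated.
EOQ at £48.11 = 434.2 (feasible in tier 2): TC = 4,870×£48.11 + (4,870/434.2)×149 + (434.2/2)×0.16×£48.11 = £237,638.04.
EOQ at £42.88 = 459.9 < 590, so use break Q=590: TC = 4,870×£42.88 + (4,870/590.0)×149 + (590.0/2)×0.16×£42.88 = £212,079.42.
Lowest total cost is £212,079.42 at Q = 590.0.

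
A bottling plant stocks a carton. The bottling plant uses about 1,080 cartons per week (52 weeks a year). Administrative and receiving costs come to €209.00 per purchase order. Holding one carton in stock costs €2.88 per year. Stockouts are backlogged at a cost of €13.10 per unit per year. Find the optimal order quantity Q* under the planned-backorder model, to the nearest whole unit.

Q* ≈ 3,153 cartons

Annual demand D = 1,080 × 52 = 56,160.
With planned backorders, Q* = √(2DS/H) · √((H+B)/B).
√(2DS/H) = √(2 × 56,160 × 209 / 2.88) = 2854.996.
√((H+B)/B) = √((2.88+13.1)/13.1) = 1.1045.
Q* ≈ 3153.248.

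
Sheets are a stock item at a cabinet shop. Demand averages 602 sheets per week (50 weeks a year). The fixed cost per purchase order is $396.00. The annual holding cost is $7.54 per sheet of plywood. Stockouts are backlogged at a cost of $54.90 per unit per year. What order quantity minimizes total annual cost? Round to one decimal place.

Q* ≈ 1,896.3 sheets

Annual demand D = 602 × 50 = 30,100.
With planned backorders, Q* = √(2DS/H) · √((H+B)/B).
√(2DS/H) = √(2 × 30,100 × 396 / 7.54) = 1778.116.
√((H+B)/B) = √((7.54+54.9)/54.9) = 1.0665.
Q* ≈ 1896.293.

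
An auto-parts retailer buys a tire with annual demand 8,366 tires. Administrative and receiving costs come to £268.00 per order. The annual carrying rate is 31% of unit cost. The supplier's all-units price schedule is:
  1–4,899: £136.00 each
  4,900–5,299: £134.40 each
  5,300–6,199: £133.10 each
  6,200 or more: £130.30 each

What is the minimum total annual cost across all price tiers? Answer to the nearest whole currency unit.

TC* ≈ £1,151,526

Holding cost per unit per year at price C is H = 0.31·C.
For each price level, check whether its EOQ is feasible; otherwise the best quantity at that price is the breakpoint.
EOQ at £136.00 = 326.1 (feasible in tier 1): TC = 8,366×£136.00 + (8,366/326.1)×268 + (326.1/2)×0.31×£136.00 = £1,151,525.65.
EOQ at £134.40 = 328.1 < 4900, so use break Q=4900: TC = 8,366×£134.40 + (8,366/4900.0)×268 + (4900.0/2)×0.31×£134.40 = £1,226,924.77.
EOQ at £133.10 = 329.7 < 5300, so use break Q=5300: TC = 8,366×£133.10 + (8,366/5300.0)×268 + (5300.0/2)×0.31×£133.10 = £1,223,279.29.
EOQ at £130.30 = 333.2 < 6200, so use break Q=6200: TC = 8,366×£130.30 + (8,366/6200.0)×268 + (6200.0/2)×0.31×£130.30 = £1,215,669.73.
Lowest total cost among the candidates is at Q = 326.1.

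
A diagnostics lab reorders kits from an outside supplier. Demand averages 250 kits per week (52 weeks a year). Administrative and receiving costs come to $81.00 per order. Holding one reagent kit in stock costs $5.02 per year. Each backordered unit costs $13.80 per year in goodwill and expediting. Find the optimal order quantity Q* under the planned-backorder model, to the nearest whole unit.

Q* ≈ 756 kits

Annual demand D = 250 × 52 = 13,000.
With planned backorders, Q* = √(2DS/H) · √((H+B)/B).
√(2DS/H) = √(2 × 13,000 × 81 / 5.02) = 647.705.
√((H+B)/B) = √((5.02+13.8)/13.8) = 1.1678.
Q* ≈ 756.393.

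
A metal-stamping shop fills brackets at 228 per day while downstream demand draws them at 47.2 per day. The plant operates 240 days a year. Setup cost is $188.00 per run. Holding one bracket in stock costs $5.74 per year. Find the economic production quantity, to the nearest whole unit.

Annual demand D = 47.2 × 240 = 11,328.
Production build-up factor (1 − d/p) = 1 − 47.2/228 = 0.7930.
Q* = √(2DS / (H(1 − d/p))) = √(2 × 11,328 × 188 / (5.74 × 0.7930)).
= √(4,259,328 / 4.5517) ≈ 967.348.

Q* ≈ 967 brackets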